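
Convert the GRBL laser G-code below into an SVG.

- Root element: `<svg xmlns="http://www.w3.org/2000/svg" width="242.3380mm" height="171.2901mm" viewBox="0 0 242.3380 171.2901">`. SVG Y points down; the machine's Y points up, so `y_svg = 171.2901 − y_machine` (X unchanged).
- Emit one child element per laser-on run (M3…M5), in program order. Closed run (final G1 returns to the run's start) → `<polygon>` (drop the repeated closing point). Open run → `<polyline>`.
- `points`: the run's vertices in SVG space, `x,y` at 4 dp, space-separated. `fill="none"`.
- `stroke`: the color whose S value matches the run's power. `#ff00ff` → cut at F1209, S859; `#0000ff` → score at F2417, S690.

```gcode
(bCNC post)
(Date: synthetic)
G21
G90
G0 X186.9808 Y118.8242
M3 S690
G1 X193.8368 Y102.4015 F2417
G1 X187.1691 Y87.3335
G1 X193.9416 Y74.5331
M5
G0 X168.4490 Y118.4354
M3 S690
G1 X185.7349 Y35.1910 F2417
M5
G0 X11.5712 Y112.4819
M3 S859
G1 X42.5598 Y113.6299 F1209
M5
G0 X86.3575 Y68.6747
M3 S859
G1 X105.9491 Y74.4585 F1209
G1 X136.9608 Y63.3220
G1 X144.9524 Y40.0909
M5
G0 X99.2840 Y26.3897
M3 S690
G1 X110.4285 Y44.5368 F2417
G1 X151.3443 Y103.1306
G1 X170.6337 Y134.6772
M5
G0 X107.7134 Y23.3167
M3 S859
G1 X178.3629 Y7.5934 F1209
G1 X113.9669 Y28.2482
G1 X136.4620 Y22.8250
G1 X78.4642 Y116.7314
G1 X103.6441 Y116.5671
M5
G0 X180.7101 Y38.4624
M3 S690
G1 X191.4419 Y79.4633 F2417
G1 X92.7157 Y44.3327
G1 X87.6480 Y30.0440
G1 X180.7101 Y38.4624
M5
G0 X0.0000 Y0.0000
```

<svg xmlns="http://www.w3.org/2000/svg" width="242.3380mm" height="171.2901mm" viewBox="0 0 242.3380 171.2901">
  <polyline points="186.9808,52.4659 193.8368,68.8886 187.1691,83.9566 193.9416,96.7570" fill="none" stroke="#0000ff"/>
  <polyline points="168.4490,52.8547 185.7349,136.0991" fill="none" stroke="#0000ff"/>
  <polyline points="11.5712,58.8082 42.5598,57.6602" fill="none" stroke="#ff00ff"/>
  <polyline points="86.3575,102.6154 105.9491,96.8316 136.9608,107.9681 144.9524,131.1992" fill="none" stroke="#ff00ff"/>
  <polyline points="99.2840,144.9004 110.4285,126.7533 151.3443,68.1595 170.6337,36.6129" fill="none" stroke="#0000ff"/>
  <polyline points="107.7134,147.9734 178.3629,163.6967 113.9669,143.0419 136.4620,148.4651 78.4642,54.5587 103.6441,54.7230" fill="none" stroke="#ff00ff"/>
  <polygon points="180.7101,132.8277 191.4419,91.8268 92.7157,126.9574 87.6480,141.2461" fill="none" stroke="#0000ff"/>
</svg>

y_svg = 171.2901 − y_m.

[1] S690→`#0000ff` (score); open run; points: 186.9808,52.4659 193.8368,68.8886 187.1691,83.9566 193.9416,96.7570

[2] S690→`#0000ff` (score); open run; points: 168.4490,52.8547 185.7349,136.0991

[3] S859→`#ff00ff` (cut); open run; points: 11.5712,58.8082 42.5598,57.6602

[4] S859→`#ff00ff` (cut); open run; points: 86.3575,102.6154 105.9491,96.8316 136.9608,107.9681 144.9524,131.1992

[5] S690→`#0000ff` (score); open run; points: 99.2840,144.9004 110.4285,126.7533 151.3443,68.1595 170.6337,36.6129

[6] S859→`#ff00ff` (cut); open run; points: 107.7134,147.9734 178.3629,163.6967 113.9669,143.0419 136.4620,148.4651 78.4642,54.5587 103.6441,54.7230

[7] S690→`#0000ff` (score); closed run; points: 180.7101,132.8277 191.4419,91.8268 92.7157,126.9574 87.6480,141.2461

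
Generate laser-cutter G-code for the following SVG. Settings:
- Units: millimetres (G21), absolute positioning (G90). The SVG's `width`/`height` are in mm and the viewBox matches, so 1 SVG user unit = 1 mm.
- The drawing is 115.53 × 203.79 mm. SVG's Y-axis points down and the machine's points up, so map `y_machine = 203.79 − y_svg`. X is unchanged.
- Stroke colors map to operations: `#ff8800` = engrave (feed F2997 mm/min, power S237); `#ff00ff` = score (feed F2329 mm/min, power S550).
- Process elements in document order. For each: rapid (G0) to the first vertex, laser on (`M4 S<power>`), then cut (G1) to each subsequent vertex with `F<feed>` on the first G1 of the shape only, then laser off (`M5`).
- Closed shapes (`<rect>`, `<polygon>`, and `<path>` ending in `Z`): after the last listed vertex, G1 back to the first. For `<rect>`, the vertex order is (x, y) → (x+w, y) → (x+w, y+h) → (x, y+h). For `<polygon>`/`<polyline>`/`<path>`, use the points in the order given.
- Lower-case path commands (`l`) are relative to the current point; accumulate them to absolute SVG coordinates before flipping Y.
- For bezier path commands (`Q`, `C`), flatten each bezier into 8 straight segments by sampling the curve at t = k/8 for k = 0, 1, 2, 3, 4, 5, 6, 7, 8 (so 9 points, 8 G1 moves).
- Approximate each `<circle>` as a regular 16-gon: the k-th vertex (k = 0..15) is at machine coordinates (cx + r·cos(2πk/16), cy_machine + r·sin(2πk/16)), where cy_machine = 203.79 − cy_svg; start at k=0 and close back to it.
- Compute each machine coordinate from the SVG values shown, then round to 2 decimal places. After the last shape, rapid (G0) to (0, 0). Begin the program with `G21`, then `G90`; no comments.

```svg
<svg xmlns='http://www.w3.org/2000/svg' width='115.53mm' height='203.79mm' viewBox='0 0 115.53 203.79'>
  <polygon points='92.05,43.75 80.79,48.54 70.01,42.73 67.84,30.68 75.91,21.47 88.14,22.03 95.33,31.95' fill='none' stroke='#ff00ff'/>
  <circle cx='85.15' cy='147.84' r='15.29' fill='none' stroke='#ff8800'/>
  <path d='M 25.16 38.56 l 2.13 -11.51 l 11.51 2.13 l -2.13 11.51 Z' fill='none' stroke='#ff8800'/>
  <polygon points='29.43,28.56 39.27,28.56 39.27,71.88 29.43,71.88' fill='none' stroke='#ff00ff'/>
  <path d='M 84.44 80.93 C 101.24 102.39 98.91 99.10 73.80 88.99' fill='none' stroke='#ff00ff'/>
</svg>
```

1 u = 1 mm; y_m = 203.79 − y.

[1] `<polygon>` regular polygon, #ff00ff→score S550 F2329: (92.05,160.04) → (80.79,155.25) → (70.01,161.06) → (67.84,173.11) → (75.91,182.32) → (88.14,181.76) → (95.33,171.84) → (92.05,160.04) (closed)

[2] `<circle>` circle, #ff8800→engrave S237 F2997: (100.44,55.95) → (99.28,61.80) → (95.96,66.76) → (91.00,70.08) → (85.15,71.24) → (79.30,70.08) → (74.34,66.76) → (71.02,61.80) → (69.86,55.95) → (71.02,50.10) → (74.34,45.14) → (79.30,41.82) → (85.15,40.66) → (91.00,41.82) → (95.96,45.14) → (99.28,50.10) → (100.44,55.95) (closed)

[3] `<path>` regular polygon, #ff8800→engrave S237 F2997: (25.16,165.23) → (27.29,176.74) → (38.80,174.61) → (36.67,163.10) → (25.16,165.23) (closed)

[4] `<polygon>` rectangle, #ff00ff→score S550 F2329: (29.43,175.23) → (39.27,175.23) → (39.27,131.91) → (29.43,131.91) → (29.43,175.23) (closed)

[5] `<path>` cubic bezier, #ff00ff→score S550 F2329: (84.44,122.86) → (89.84,115.94) → (93.40,111.13) → (95.08,108.21) → (94.84,106.99) → (92.63,107.25) → (88.42,108.78) → (82.16,111.36) → (73.80,114.80)

G21
G90
G0 X92.05 Y160.04
M4 S550
G1 X80.79 Y155.25 F2329
G1 X70.01 Y161.06
G1 X67.84 Y173.11
G1 X75.91 Y182.32
G1 X88.14 Y181.76
G1 X95.33 Y171.84
G1 X92.05 Y160.04
M5
G0 X100.44 Y55.95
M4 S237
G1 X99.28 Y61.80 F2997
G1 X95.96 Y66.76
G1 X91.00 Y70.08
G1 X85.15 Y71.24
G1 X79.30 Y70.08
G1 X74.34 Y66.76
G1 X71.02 Y61.80
G1 X69.86 Y55.95
G1 X71.02 Y50.10
G1 X74.34 Y45.14
G1 X79.30 Y41.82
G1 X85.15 Y40.66
G1 X91.00 Y41.82
G1 X95.96 Y45.14
G1 X99.28 Y50.10
G1 X100.44 Y55.95
M5
G0 X25.16 Y165.23
M4 S237
G1 X27.29 Y176.74 F2997
G1 X38.80 Y174.61
G1 X36.67 Y163.10
G1 X25.16 Y165.23
M5
G0 X29.43 Y175.23
M4 S550
G1 X39.27 Y175.23 F2329
G1 X39.27 Y131.91
G1 X29.43 Y131.91
G1 X29.43 Y175.23
M5
G0 X84.44 Y122.86
M4 S550
G1 X89.84 Y115.94 F2329
G1 X93.40 Y111.13
G1 X95.08 Y108.21
G1 X94.84 Y106.99
G1 X92.63 Y107.25
G1 X88.42 Y108.78
G1 X82.16 Y111.36
G1 X73.80 Y114.80
M5
G0 X0.00 Y0.00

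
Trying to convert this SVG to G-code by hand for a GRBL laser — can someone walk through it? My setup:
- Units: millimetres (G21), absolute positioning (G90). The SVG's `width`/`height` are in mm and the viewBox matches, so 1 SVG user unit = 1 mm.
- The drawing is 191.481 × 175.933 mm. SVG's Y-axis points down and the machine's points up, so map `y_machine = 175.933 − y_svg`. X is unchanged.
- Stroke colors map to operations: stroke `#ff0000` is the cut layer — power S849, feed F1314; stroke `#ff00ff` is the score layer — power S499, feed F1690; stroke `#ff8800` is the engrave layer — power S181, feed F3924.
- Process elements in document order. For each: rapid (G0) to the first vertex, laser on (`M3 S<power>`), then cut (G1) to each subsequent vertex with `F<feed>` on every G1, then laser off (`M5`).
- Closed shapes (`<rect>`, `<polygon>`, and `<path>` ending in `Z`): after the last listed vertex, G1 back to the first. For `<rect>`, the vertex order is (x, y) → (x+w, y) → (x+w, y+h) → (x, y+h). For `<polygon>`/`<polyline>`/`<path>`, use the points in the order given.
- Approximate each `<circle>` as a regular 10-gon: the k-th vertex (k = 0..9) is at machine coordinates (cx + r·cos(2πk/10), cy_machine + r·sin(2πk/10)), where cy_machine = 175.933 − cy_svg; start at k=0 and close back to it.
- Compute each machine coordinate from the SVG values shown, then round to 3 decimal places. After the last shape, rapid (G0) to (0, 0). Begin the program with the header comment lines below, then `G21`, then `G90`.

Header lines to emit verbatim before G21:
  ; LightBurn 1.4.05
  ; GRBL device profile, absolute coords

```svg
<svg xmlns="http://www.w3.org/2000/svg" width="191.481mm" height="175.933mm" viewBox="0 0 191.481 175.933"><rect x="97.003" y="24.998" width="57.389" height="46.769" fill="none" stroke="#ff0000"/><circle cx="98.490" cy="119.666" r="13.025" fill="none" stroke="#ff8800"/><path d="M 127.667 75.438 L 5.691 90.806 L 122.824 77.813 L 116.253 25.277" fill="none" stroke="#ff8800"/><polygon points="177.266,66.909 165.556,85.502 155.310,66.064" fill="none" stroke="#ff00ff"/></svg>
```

Since the viewBox matches the mm dimensions, user units are millimetres directly. The only transform is the Y-flip y_m = 175.933 − y_svg.

Shape 1 is a rectangle drawn with `<rect>`. Its stroke #ff0000 means cut at S849, F1314. After flipping Y the toolpath is (97.003,150.935) → (154.392,150.935) → (154.392,104.166) → (97.003,104.166) → (97.003,150.935), returning to the start.

Shape 2 is a circle drawn with `<circle>`. Its stroke #ff8800 means engrave at S181, F3924. After flipping Y the toolpath is (111.515,56.267) → (109.027,63.923) → (102.515,68.655) → (94.465,68.655) → (87.953,63.923) → (85.465,56.267) → (87.953,48.611) → (94.465,43.879) → (102.515,43.879) → (109.027,48.611) → (111.515,56.267), returning to the start.

Shape 3 is a open polyline drawn with `<path>`. Its stroke #ff8800 means engrave at S181, F3924. After flipping Y the toolpath is (127.667,100.495) → (5.691,85.127) → (122.824,98.120) → (116.253,150.656).

Shape 4 is a regular polygon drawn with `<polygon>`. Its stroke #ff00ff means score at S499, F1690. After flipping Y the toolpath is (177.266,109.024) → (165.556,90.431) → (155.310,109.869) → (177.266,109.024), returning to the start.

; LightBurn 1.4.05
; GRBL device profile, absolute coords
G21
G90
G0 X97.003 Y150.935
M3 S849
G1 X154.392 Y150.935 F1314
G1 X154.392 Y104.166 F1314
G1 X97.003 Y104.166 F1314
G1 X97.003 Y150.935 F1314
M5
G0 X111.515 Y56.267
M3 S181
G1 X109.027 Y63.923 F3924
G1 X102.515 Y68.655 F3924
G1 X94.465 Y68.655 F3924
G1 X87.953 Y63.923 F3924
G1 X85.465 Y56.267 F3924
G1 X87.953 Y48.611 F3924
G1 X94.465 Y43.879 F3924
G1 X102.515 Y43.879 F3924
G1 X109.027 Y48.611 F3924
G1 X111.515 Y56.267 F3924
M5
G0 X127.667 Y100.495
M3 S181
G1 X5.691 Y85.127 F3924
G1 X122.824 Y98.120 F3924
G1 X116.253 Y150.656 F3924
M5
G0 X177.266 Y109.024
M3 S499
G1 X165.556 Y90.431 F1690
G1 X155.310 Y109.869 F1690
G1 X177.266 Y109.024 F1690
M5
G0 X0.000 Y0.000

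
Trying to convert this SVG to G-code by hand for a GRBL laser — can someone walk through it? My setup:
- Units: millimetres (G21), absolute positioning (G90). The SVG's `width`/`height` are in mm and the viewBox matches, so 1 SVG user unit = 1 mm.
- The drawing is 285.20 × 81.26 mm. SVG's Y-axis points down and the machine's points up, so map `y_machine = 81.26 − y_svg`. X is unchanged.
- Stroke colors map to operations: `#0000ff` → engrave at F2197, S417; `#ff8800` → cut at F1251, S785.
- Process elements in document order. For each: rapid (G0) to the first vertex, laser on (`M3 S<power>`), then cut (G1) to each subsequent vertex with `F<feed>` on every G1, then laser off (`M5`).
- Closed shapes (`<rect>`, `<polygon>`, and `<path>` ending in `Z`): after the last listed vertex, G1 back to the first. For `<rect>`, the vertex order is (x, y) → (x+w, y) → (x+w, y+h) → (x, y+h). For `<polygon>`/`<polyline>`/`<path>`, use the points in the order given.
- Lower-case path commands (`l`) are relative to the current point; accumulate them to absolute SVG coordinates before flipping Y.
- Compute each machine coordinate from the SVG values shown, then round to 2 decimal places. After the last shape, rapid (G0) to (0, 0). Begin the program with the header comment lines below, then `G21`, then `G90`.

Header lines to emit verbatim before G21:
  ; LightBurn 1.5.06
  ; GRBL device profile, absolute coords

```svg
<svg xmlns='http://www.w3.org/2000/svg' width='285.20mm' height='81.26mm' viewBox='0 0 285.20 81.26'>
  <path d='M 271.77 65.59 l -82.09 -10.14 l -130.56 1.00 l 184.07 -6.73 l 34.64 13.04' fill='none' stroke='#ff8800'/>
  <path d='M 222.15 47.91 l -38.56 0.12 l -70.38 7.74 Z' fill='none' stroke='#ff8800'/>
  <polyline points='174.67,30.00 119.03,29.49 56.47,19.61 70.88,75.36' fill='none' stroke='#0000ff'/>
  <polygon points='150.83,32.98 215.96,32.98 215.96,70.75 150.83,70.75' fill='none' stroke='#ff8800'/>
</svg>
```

; LightBurn 1.5.06
; GRBL device profile, absolute coords
G21
G90
G0 X271.77 Y15.67
M3 S785
G1 X189.68 Y25.81 F1251
G1 X59.12 Y24.81 F1251
G1 X243.19 Y31.54 F1251
G1 X277.83 Y18.50 F1251
M5
G0 X222.15 Y33.35
M3 S785
G1 X183.59 Y33.23 F1251
G1 X113.21 Y25.49 F1251
G1 X222.15 Y33.35 F1251
M5
G0 X174.67 Y51.26
M3 S417
G1 X119.03 Y51.77 F2197
G1 X56.47 Y61.65 F2197
G1 X70.88 Y5.90 F2197
M5
G0 X150.83 Y48.28
M3 S785
G1 X215.96 Y48.28 F1251
G1 X215.96 Y10.51 F1251
G1 X150.83 Y10.51 F1251
G1 X150.83 Y48.28 F1251
M5
G0 X0.00 Y0.00

Since the viewBox matches the mm dimensions, user units are millimetres directly. The only transform is the Y-flip y_m = 81.26 − y_svg.

Shape 1 is a open polyline drawn with `<path>`. Its stroke #ff8800 means cut at S785, F1251. After flipping Y the toolpath is (271.77,15.67) → (189.68,25.81) → (59.12,24.81) → (243.19,31.54) → (277.83,18.50).

Shape 2 is a closed polygon drawn with `<path>`. Its stroke #ff8800 means cut at S785, F1251. After flipping Y the toolpath is (222.15,33.35) → (183.59,33.23) → (113.21,25.49) → (222.15,33.35), returning to the start.

Shape 3 is a open polyline drawn with `<polyline>`. Its stroke #0000ff means engrave at S417, F2197. After flipping Y the toolpath is (174.67,51.26) → (119.03,51.77) → (56.47,61.65) → (70.88,5.90).

Shape 4 is a rectangle drawn with `<polygon>`. Its stroke #ff8800 means cut at S785, F1251. After flipping Y the toolpath is (150.83,48.28) → (215.96,48.28) → (215.96,10.51) → (150.83,10.51) → (150.83,48.28), returning to the start.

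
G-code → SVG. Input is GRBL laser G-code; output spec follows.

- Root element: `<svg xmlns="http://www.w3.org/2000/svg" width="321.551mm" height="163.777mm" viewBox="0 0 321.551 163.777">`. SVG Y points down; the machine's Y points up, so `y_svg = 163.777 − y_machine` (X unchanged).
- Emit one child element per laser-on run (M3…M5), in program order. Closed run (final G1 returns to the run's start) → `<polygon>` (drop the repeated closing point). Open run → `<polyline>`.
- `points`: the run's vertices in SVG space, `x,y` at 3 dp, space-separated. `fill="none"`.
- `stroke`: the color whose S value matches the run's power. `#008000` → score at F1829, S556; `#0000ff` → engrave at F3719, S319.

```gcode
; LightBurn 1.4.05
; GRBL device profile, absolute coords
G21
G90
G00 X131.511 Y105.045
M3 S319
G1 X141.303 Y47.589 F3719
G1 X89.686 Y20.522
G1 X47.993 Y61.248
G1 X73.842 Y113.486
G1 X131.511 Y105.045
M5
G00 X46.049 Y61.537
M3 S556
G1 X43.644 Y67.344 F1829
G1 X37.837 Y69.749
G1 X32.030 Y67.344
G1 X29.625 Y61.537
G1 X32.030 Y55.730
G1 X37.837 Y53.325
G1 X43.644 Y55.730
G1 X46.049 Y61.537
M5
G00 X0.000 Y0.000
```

<svg xmlns="http://www.w3.org/2000/svg" width="321.551mm" height="163.777mm" viewBox="0 0 321.551 163.777">
  <polygon points="131.511,58.732 141.303,116.188 89.686,143.255 47.993,102.529 73.842,50.291" fill="none" stroke="#0000ff"/>
  <polygon points="46.049,102.240 43.644,96.433 37.837,94.028 32.030,96.433 29.625,102.240 32.030,108.047 37.837,110.452 43.644,108.047" fill="none" stroke="#008000"/>
</svg>

y_svg = 163.777 − y_m.

[1] S319→`#0000ff` (engrave); closed run; points: 131.511,58.732 141.303,116.188 89.686,143.255 47.993,102.529 73.842,50.291

[2] S556→`#008000` (score); closed run; points: 46.049,102.240 43.644,96.433 37.837,94.028 32.030,96.433 29.625,102.240 32.030,108.047 37.837,110.452 43.644,108.047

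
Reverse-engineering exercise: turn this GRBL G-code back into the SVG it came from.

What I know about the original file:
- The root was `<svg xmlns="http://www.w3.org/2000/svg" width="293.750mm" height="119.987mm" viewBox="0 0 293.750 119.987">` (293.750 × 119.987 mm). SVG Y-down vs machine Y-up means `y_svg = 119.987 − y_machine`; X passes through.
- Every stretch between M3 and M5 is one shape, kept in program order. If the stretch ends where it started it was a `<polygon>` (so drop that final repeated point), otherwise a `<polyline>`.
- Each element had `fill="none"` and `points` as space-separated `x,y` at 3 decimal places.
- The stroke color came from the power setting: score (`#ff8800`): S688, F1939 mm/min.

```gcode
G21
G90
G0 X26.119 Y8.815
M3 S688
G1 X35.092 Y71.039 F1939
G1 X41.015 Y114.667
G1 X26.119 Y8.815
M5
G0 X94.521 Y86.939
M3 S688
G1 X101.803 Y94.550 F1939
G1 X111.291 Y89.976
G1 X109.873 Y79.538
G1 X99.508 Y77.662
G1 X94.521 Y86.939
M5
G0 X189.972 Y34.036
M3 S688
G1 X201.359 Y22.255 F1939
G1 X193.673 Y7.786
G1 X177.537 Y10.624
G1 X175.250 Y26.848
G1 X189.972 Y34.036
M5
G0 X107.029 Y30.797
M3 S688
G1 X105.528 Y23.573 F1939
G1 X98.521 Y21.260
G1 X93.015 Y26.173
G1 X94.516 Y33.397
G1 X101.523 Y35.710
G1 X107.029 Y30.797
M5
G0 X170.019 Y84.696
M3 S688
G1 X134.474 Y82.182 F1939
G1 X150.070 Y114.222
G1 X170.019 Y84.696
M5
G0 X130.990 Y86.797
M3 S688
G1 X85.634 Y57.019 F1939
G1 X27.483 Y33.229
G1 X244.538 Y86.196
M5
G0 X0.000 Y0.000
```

<svg xmlns="http://www.w3.org/2000/svg" width="293.750mm" height="119.987mm" viewBox="0 0 293.750 119.987">
  <polygon points="26.119,111.172 35.092,48.948 41.015,5.320" fill="none" stroke="#ff8800"/>
  <polygon points="94.521,33.048 101.803,25.437 111.291,30.011 109.873,40.449 99.508,42.325" fill="none" stroke="#ff8800"/>
  <polygon points="189.972,85.951 201.359,97.732 193.673,112.201 177.537,109.363 175.250,93.139" fill="none" stroke="#ff8800"/>
  <polygon points="107.029,89.190 105.528,96.414 98.521,98.727 93.015,93.814 94.516,86.590 101.523,84.277" fill="none" stroke="#ff8800"/>
  <polygon points="170.019,35.291 134.474,37.805 150.070,5.765" fill="none" stroke="#ff8800"/>
  <polyline points="130.990,33.190 85.634,62.968 27.483,86.758 244.538,33.791" fill="none" stroke="#ff8800"/>
</svg>

Each laser-on run becomes one SVG element. Flip Y back into SVG space with y_svg = 119.987 − y_machine. Every run uses S688, so all elements get stroke `#ff8800` (score).

Run 1: The run returns to its start, so emit a `<polygon>` with points (Y-flipped): 26.119,111.172 35.092,48.948 41.015,5.320.

Run 2: The run returns to its start, so emit a `<polygon>` with points (Y-flipped): 94.521,33.048 101.803,25.437 111.291,30.011 109.873,40.449 99.508,42.325.

Run 3: The run returns to its start, so emit a `<polygon>` with points (Y-flipped): 189.972,85.951 201.359,97.732 193.673,112.201 177.537,109.363 175.250,93.139.

Run 4: The run returns to its start, so emit a `<polygon>` with points (Y-flipped): 107.029,89.190 105.528,96.414 98.521,98.727 93.015,93.814 94.516,86.590 101.523,84.277.

Run 5: The run returns to its start, so emit a `<polygon>` with points (Y-flipped): 170.019,35.291 134.474,37.805 150.070,5.765.

Run 6: The run is open, so emit a `<polyline>` with points (Y-flipped): 130.990,33.190 85.634,62.968 27.483,86.758 244.538,33.791.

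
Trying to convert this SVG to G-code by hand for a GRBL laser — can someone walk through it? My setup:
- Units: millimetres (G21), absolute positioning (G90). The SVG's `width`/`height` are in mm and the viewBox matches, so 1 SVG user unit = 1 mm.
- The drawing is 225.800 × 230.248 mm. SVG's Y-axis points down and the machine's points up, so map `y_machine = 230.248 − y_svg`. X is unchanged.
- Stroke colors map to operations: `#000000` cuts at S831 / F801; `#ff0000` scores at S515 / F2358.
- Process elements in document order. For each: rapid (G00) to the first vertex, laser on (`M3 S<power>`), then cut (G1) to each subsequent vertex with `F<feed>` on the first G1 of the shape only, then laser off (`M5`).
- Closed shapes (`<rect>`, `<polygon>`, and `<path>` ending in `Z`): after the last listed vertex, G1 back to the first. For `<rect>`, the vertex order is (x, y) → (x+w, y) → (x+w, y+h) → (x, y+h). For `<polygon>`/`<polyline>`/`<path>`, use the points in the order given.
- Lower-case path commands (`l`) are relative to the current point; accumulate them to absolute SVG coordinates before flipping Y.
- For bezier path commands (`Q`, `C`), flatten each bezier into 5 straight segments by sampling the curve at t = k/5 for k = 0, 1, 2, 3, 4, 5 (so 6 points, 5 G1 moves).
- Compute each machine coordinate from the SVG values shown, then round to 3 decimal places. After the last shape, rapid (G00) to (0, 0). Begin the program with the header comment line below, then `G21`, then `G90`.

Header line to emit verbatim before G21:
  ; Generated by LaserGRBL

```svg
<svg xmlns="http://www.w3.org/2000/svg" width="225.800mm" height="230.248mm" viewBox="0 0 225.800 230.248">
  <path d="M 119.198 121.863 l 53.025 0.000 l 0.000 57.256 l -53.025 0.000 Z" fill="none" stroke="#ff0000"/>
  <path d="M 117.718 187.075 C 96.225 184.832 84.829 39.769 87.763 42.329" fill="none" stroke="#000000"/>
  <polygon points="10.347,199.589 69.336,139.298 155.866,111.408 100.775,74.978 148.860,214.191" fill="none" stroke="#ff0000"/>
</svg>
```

Since the viewBox matches the mm dimensions, user units are millimetres directly. The only transform is the Y-flip y_m = 230.248 − y_svg.

Shape 1 is a rectangle drawn with `<path>`. Its stroke #ff0000 means score at S515, F2358. After flipping Y the toolpath is (119.198,108.385) → (172.223,108.385) → (172.223,51.129) → (119.198,51.129) → (119.198,108.385), returning to the start.

Shape 2 is a cubic bezier drawn with `<path>`. Its stroke #000000 means cut at S831, F801. After flipping Y the toolpath is (117.718,43.173) → (106.068,59.334) → (97.044,95.830) → (90.850,138.720) → (87.688,174.064) → (87.763,187.919).

Shape 3 is a closed polygon drawn with `<polygon>`. Its stroke #ff0000 means score at S515, F2358. After flipping Y the toolpath is (10.347,30.659) → (69.336,90.950) → (155.866,118.840) → (100.775,155.270) → (148.860,16.057) → (10.347,30.659), returning to the start.

; Generated by LaserGRBL
G21
G90
G00 X119.198 Y108.385
M3 S515
G1 X172.223 Y108.385 F2358
G1 X172.223 Y51.129
G1 X119.198 Y51.129
G1 X119.198 Y108.385
M5
G00 X117.718 Y43.173
M3 S831
G1 X106.068 Y59.334 F801
G1 X97.044 Y95.830
G1 X90.850 Y138.720
G1 X87.688 Y174.064
G1 X87.763 Y187.919
M5
G00 X10.347 Y30.659
M3 S515
G1 X69.336 Y90.950 F2358
G1 X155.866 Y118.840
G1 X100.775 Y155.270
G1 X148.860 Y16.057
G1 X10.347 Y30.659
M5
G00 X0.000 Y0.000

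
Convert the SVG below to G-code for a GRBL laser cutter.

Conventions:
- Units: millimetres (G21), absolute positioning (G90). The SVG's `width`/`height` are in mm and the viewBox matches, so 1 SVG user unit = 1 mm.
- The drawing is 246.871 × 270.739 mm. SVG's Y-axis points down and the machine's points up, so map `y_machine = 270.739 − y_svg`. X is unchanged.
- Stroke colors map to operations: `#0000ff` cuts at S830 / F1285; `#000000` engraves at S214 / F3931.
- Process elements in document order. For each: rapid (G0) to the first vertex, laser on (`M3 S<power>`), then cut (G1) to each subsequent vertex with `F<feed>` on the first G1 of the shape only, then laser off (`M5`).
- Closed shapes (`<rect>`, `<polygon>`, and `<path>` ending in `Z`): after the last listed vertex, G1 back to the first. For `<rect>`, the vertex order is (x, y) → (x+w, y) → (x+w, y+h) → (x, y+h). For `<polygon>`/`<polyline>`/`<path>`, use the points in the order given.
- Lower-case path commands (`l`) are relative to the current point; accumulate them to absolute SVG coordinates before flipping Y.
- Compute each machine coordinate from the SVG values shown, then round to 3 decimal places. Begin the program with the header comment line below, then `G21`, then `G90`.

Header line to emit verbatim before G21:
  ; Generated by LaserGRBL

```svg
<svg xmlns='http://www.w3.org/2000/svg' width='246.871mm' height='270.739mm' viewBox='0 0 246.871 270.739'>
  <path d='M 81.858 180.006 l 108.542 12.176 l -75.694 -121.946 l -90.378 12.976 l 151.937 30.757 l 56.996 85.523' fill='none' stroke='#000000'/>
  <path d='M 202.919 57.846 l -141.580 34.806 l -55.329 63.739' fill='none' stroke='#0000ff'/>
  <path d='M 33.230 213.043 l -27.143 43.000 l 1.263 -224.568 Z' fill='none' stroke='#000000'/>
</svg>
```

viewBox `0 0 246.871 270.739` with mm width/height → 1 unit = 1 mm. Flip: y_m = 270.739 − y_svg.

**Shape 1** — `<path>` open polyline, stroke `#000000` → engrave (S214, F3931). Machine vertices: (81.858,90.733) → (190.400,78.557) → (114.706,200.503) → (24.328,187.527) → (176.265,156.770) → (233.261,71.247). Open path.

**Shape 2** — `<path>` open polyline, stroke `#0000ff` → cut (S830, F1285). Machine vertices: (202.919,212.893) → (61.339,178.087) → (6.010,114.348). Open path.

**Shape 3** — `<path>` closed polygon, stroke `#000000` → engrave (S214, F3931). Machine vertices: (33.230,57.696) → (6.087,14.696) → (7.350,239.264) → (33.230,57.696). Closed: final G1 returns to the first vertex.

; Generated by LaserGRBL
G21
G90
G0 X81.858 Y90.733
M3 S214
G1 X190.400 Y78.557 F3931
G1 X114.706 Y200.503
G1 X24.328 Y187.527
G1 X176.265 Y156.770
G1 X233.261 Y71.247
M5
G0 X202.919 Y212.893
M3 S830
G1 X61.339 Y178.087 F1285
G1 X6.010 Y114.348
M5
G0 X33.230 Y57.696
M3 S214
G1 X6.087 Y14.696 F3931
G1 X7.350 Y239.264
G1 X33.230 Y57.696
M5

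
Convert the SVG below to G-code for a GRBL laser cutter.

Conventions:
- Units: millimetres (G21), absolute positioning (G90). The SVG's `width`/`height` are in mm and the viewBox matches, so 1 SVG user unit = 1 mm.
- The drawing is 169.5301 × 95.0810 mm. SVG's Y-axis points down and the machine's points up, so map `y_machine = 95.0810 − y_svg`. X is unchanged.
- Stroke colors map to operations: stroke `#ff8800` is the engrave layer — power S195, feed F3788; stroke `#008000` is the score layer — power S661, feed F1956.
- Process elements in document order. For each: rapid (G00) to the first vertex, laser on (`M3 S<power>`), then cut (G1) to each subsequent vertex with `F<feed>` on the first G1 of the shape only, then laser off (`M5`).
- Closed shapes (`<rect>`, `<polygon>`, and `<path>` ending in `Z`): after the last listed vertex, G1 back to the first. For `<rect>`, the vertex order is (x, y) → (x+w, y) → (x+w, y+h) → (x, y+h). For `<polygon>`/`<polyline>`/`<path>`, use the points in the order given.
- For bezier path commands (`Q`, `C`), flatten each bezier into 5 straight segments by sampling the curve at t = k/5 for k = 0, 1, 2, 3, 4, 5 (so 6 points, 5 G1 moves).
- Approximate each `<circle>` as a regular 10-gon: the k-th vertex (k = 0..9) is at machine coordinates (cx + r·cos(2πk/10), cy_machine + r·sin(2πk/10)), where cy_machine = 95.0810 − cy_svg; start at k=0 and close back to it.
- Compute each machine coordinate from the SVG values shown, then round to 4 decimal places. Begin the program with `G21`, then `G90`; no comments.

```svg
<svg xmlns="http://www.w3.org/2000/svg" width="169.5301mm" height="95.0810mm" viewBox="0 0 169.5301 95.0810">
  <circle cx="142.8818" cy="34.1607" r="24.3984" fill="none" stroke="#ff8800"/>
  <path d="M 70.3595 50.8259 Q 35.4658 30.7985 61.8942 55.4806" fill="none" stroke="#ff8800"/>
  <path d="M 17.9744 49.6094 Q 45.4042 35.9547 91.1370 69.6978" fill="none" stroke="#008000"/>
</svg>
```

Since the viewBox matches the mm dimensions, user units are millimetres directly. The only transform is the Y-flip y_m = 95.0810 − y_svg.

Shape 1 is a circle drawn with `<circle>`. Its stroke #ff8800 means engrave at S195, F3788. After flipping Y the toolpath is (167.2802,60.9203) → (162.6205,75.2613) → (150.4213,84.1246) → (135.3423,84.1246) → (123.1431,75.2613) → (118.4834,60.9203) → (123.1431,46.5793) → (135.3423,37.7160) → (150.4213,37.7160) → (162.6205,46.5793) → (167.2802,60.9203), returning to the start.

Shape 2 is a quadratic bezier drawn with `<path>`. Its stroke #ff8800 means engrave at S195, F3788. After flipping Y the toolpath is (70.3595,44.2551) → (58.8549,50.4777) → (52.2561,53.1235) → (50.5630,52.1926) → (53.7757,47.6849) → (61.8942,39.6004).

Shape 3 is a quadratic bezier drawn with `<path>`. Its stroke #008000 means score at S661, F1956. After flipping Y the toolpath is (17.9744,45.4716) → (29.6784,49.0376) → (42.8467,48.8117) → (57.4792,44.7940) → (73.5760,36.9845) → (91.1370,25.3832).

G21
G90
G00 X167.2802 Y60.9203
M3 S195
G1 X162.6205 Y75.2613 F3788
G1 X150.4213 Y84.1246
G1 X135.3423 Y84.1246
G1 X123.1431 Y75.2613
G1 X118.4834 Y60.9203
G1 X123.1431 Y46.5793
G1 X135.3423 Y37.7160
G1 X150.4213 Y37.7160
G1 X162.6205 Y46.5793
G1 X167.2802 Y60.9203
M5
G00 X70.3595 Y44.2551
M3 S195
G1 X58.8549 Y50.4777 F3788
G1 X52.2561 Y53.1235
G1 X50.5630 Y52.1926
G1 X53.7757 Y47.6849
G1 X61.8942 Y39.6004
M5
G00 X17.9744 Y45.4716
M3 S661
G1 X29.6784 Y49.0376 F1956
G1 X42.8467 Y48.8117
G1 X57.4792 Y44.7940
G1 X73.5760 Y36.9845
G1 X91.1370 Y25.3832
M5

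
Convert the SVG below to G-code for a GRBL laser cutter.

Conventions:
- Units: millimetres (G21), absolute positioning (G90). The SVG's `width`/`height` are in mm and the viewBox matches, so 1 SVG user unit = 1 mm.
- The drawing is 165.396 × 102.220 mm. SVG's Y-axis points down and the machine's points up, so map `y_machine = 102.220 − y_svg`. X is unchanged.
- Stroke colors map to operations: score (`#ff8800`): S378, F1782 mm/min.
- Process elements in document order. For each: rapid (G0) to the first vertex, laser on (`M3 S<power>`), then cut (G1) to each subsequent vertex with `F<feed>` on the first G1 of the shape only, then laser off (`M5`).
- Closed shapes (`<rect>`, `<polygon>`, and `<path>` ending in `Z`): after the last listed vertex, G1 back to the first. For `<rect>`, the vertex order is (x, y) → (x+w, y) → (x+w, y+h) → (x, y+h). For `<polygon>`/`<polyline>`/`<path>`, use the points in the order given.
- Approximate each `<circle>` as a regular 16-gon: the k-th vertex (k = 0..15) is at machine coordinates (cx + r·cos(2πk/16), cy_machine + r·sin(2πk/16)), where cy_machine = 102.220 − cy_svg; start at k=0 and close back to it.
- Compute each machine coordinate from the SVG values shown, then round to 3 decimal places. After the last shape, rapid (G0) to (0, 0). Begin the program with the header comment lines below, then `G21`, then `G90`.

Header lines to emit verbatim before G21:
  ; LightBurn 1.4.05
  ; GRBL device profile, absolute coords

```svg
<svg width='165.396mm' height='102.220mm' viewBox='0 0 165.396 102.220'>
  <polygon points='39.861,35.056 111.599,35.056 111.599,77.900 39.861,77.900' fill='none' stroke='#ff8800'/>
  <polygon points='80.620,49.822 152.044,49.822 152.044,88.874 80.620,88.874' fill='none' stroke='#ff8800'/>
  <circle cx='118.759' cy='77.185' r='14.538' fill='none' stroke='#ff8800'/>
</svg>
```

Since the viewBox matches the mm dimensions, user units are millimetres directly. The only transform is the Y-flip y_m = 102.220 − y_svg.

Shape 1 is a rectangle drawn with `<polygon>`. Its stroke #ff8800 means score at S378, F1782. After flipping Y the toolpath is (39.861,67.164) → (111.599,67.164) → (111.599,24.320) → (39.861,24.320) → (39.861,67.164), returning to the start.

Shape 2 is a rectangle drawn with `<polygon>`. Its stroke #ff8800 means score at S378, F1782. After flipping Y the toolpath is (80.620,52.398) → (152.044,52.398) → (152.044,13.346) → (80.620,13.346) → (80.620,52.398), returning to the start.

Shape 3 is a circle drawn with `<circle>`. Its stroke #ff8800 means score at S378, F1782. After flipping Y the toolpath is (133.297,25.035) → (132.190,30.598) → (129.039,35.315) → (124.322,38.466) → (118.759,39.573) → (113.196,38.466) → (108.479,35.315) → (105.328,30.598) → (104.221,25.035) → (105.328,19.472) → (108.479,14.755) → (113.196,11.604) → (118.759,10.497) → (124.322,11.604) → (129.039,14.755) → (132.190,19.472) → (133.297,25.035), returning to the start.

; LightBurn 1.4.05
; GRBL device profile, absolute coords
G21
G90
G0 X39.861 Y67.164
M3 S378
G1 X111.599 Y67.164 F1782
G1 X111.599 Y24.320
G1 X39.861 Y24.320
G1 X39.861 Y67.164
M5
G0 X80.620 Y52.398
M3 S378
G1 X152.044 Y52.398 F1782
G1 X152.044 Y13.346
G1 X80.620 Y13.346
G1 X80.620 Y52.398
M5
G0 X133.297 Y25.035
M3 S378
G1 X132.190 Y30.598 F1782
G1 X129.039 Y35.315
G1 X124.322 Y38.466
G1 X118.759 Y39.573
G1 X113.196 Y38.466
G1 X108.479 Y35.315
G1 X105.328 Y30.598
G1 X104.221 Y25.035
G1 X105.328 Y19.472
G1 X108.479 Y14.755
G1 X113.196 Y11.604
G1 X118.759 Y10.497
G1 X124.322 Y11.604
G1 X129.039 Y14.755
G1 X132.190 Y19.472
G1 X133.297 Y25.035
M5
G0 X0.000 Y0.000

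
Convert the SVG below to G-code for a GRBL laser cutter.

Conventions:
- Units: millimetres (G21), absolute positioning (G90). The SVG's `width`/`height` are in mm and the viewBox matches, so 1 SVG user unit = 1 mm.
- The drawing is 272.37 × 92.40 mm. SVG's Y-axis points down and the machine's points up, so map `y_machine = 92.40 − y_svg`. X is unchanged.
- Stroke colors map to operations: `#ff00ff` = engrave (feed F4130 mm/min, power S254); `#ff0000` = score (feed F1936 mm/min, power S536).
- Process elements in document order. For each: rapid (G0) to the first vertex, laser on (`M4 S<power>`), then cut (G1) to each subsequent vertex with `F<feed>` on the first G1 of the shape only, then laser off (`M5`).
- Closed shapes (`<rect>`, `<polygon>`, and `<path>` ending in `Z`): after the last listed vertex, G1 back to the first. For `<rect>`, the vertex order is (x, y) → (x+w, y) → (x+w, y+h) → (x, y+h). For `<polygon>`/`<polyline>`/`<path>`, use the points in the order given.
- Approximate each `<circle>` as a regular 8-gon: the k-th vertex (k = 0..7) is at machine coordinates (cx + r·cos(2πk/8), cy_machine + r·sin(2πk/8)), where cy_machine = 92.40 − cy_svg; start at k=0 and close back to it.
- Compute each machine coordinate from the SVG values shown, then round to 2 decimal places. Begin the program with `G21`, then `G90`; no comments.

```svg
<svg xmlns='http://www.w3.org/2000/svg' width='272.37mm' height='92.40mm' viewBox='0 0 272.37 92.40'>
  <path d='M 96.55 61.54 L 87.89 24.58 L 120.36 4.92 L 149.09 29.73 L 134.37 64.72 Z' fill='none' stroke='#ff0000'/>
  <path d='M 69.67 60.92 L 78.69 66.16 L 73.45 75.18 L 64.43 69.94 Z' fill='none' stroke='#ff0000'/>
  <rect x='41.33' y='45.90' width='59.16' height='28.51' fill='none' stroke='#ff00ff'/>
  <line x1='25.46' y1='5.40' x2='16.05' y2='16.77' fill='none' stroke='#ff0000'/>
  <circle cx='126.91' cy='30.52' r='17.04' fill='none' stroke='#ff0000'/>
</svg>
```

viewBox `0 0 272.37 92.40` with mm width/height → 1 unit = 1 mm. Flip: y_m = 92.40 − y_svg.

**Shape 1** — `<path>` regular polygon, stroke `#ff0000` → score (S536, F1936). Machine vertices: (96.55,30.86) → (87.89,67.82) → (120.36,87.48) → (149.09,62.67) → (134.37,27.68) → (96.55,30.86). Closed: final G1 returns to the first vertex.

**Shape 2** — `<path>` regular polygon, stroke `#ff0000` → score (S536, F1936). Machine vertices: (69.67,31.48) → (78.69,26.24) → (73.45,17.22) → (64.43,22.46) → (69.67,31.48). Closed: final G1 returns to the first vertex.

**Shape 3** — `<rect>` rectangle, stroke `#ff00ff` → engrave (S254, F4130). Machine vertices: (41.33,46.50) → (100.49,46.50) → (100.49,17.99) → (41.33,17.99) → (41.33,46.50). Closed: final G1 returns to the first vertex.

**Shape 4** — `<line>` line segment, stroke `#ff0000` → score (S536, F1936). Machine vertices: (25.46,87.00) → (16.05,75.63). Open path.

**Shape 5** — `<circle>` circle, stroke `#ff0000` → score (S536, F1936). Machine vertices: (143.95,61.88) → (138.96,73.93) → (126.91,78.92) → (114.86,73.93) → (109.87,61.88) → (114.86,49.83) → (126.91,44.84) → (138.96,49.83) → (143.95,61.88). Closed: final G1 returns to the first vertex.

G21
G90
G0 X96.55 Y30.86
M4 S536
G1 X87.89 Y67.82 F1936
G1 X120.36 Y87.48
G1 X149.09 Y62.67
G1 X134.37 Y27.68
G1 X96.55 Y30.86
M5
G0 X69.67 Y31.48
M4 S536
G1 X78.69 Y26.24 F1936
G1 X73.45 Y17.22
G1 X64.43 Y22.46
G1 X69.67 Y31.48
M5
G0 X41.33 Y46.50
M4 S254
G1 X100.49 Y46.50 F4130
G1 X100.49 Y17.99
G1 X41.33 Y17.99
G1 X41.33 Y46.50
M5
G0 X25.46 Y87.00
M4 S536
G1 X16.05 Y75.63 F1936
M5
G0 X143.95 Y61.88
M4 S536
G1 X138.96 Y73.93 F1936
G1 X126.91 Y78.92
G1 X114.86 Y73.93
G1 X109.87 Y61.88
G1 X114.86 Y49.83
G1 X126.91 Y44.84
G1 X138.96 Y49.83
G1 X143.95 Y61.88
M5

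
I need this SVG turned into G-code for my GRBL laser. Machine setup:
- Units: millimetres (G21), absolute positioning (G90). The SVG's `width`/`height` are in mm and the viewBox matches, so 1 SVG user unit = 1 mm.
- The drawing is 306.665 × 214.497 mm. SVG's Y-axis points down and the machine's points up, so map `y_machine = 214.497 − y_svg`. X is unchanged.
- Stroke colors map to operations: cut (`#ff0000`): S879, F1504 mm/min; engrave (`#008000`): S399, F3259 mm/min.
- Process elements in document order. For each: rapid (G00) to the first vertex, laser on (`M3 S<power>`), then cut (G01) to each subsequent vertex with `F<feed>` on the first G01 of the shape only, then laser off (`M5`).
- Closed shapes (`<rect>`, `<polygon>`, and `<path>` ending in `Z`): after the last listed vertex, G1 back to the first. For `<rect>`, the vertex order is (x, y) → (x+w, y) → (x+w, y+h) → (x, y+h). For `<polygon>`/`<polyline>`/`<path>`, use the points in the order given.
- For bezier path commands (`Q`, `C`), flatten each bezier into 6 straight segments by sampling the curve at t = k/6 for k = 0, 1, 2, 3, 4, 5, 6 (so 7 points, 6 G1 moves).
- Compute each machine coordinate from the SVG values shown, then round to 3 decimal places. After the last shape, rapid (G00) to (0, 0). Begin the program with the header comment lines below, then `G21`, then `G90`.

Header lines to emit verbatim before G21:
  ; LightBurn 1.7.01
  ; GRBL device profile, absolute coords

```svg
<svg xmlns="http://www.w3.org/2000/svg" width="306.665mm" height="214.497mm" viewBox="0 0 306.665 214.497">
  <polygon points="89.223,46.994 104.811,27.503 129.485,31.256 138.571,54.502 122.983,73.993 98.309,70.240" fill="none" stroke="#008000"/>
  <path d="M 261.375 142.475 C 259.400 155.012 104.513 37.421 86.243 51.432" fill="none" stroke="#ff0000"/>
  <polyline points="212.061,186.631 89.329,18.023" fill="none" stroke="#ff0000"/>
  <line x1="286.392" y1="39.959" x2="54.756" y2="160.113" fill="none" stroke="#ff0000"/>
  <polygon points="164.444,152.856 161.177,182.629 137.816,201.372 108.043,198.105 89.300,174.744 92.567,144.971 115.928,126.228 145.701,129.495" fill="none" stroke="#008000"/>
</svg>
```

; LightBurn 1.7.01
; GRBL device profile, absolute coords
G21
G90
G00 X89.223 Y167.503
M3 S399
G01 X104.811 Y186.994 F3259
G01 X129.485 Y183.241
G01 X138.571 Y159.995
G01 X122.983 Y140.504
G01 X98.309 Y144.257
G01 X89.223 Y167.503
M5
G00 X261.375 Y72.022
M3 S879
G01 X248.985 Y75.386 F1504
G01 X219.153 Y93.167
G01 X179.920 Y118.096
G01 X139.329 Y142.902
G01 X105.422 Y160.315
G01 X86.243 Y163.065
M5
G00 X212.061 Y27.866
M3 S879
G01 X89.329 Y196.474 F1504
M5
G00 X286.392 Y174.538
M3 S879
G01 X54.756 Y54.384 F1504
M5
G00 X164.444 Y61.641
M3 S399
G01 X161.177 Y31.868 F3259
G01 X137.816 Y13.125
G01 X108.043 Y16.392
G01 X89.300 Y39.753
G01 X92.567 Y69.526
G01 X115.928 Y88.269
G01 X145.701 Y85.002
G01 X164.444 Y61.641
M5
G00 X0.000 Y0.000

viewBox `0 0 306.665 214.497` with mm width/height → 1 unit = 1 mm. Flip: y_m = 214.497 − y_svg.

**Shape 1** — `<polygon>` regular polygon, stroke `#008000` → engrave (S399, F3259). Machine vertices: (89.223,167.503) → (104.811,186.994) → (129.485,183.241) → (138.571,159.995) → (122.983,140.504) → (98.309,144.257) → (89.223,167.503). Closed: final G1 returns to the first vertex.

**Shape 2** — `<path>` cubic bezier, stroke `#ff0000` → cut (S879, F1504). Control points (SVG): P0=(261.375,142.475), P1=(259.400,155.012), P2=(104.513,37.421), P3=(86.243,51.432); sampled at t=k/6. Machine vertices: (261.375,72.022) → (248.985,75.386) → (219.153,93.167) → (179.920,118.096) → (139.329,142.902) → (105.422,160.315) → (86.243,163.065). Open path.

**Shape 3** — `<polyline>` line segment, stroke `#ff0000` → cut (S879, F1504). Machine vertices: (212.061,27.866) → (89.329,196.474). Open path.

**Shape 4** — `<line>` line segment, stroke `#ff0000` → cut (S879, F1504). Machine vertices: (286.392,174.538) → (54.756,54.384). Open path.

**Shape 5** — `<polygon>` regular polygon, stroke `#008000` → engrave (S399, F3259). Machine vertices: (164.444,61.641) → (161.177,31.868) → (137.816,13.125) → (108.043,16.392) → (89.300,39.753) → (92.567,69.526) → (115.928,88.269) → (145.701,85.002) → (164.444,61.641). Closed: final G1 returns to the first vertex.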